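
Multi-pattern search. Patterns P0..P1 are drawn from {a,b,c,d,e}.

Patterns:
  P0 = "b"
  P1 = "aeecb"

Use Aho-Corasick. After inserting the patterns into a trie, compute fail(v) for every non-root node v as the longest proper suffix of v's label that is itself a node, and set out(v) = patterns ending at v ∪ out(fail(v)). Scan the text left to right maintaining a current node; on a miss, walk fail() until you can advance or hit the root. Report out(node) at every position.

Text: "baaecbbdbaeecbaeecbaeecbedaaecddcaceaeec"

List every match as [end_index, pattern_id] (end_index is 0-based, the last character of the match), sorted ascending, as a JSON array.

Build automaton:
Trie (insert patterns):
  0='ε' goto a→2 b→1
  1='b' goto ·  [P0 ends]
  2='a' goto e→3
  3='ae' goto e→4
  4='aee' goto c→5
  5='aeec' goto b→6
  6='aeecb' goto ·  [P1 ends]

Failure links (BFS by depth):
  n1('b'): parent n0 fail=0; on 'b' 0 → fail=0;  out {0}∪∅={0}
  n2('a'): parent n0 fail=0; on 'a' 0 → fail=0;  out ∅∪∅=∅
  n3('ae'): parent n2 fail=0; on 'e' 0 → fail=0;  out ∅∪∅=∅
  n4('aee'): parent n3 fail=0; on 'e' 0 → fail=0;  out ∅∪∅=∅
  n5('aeec'): parent n4 fail=0; on 'c' 0 → fail=0;  out ∅∪∅=∅
  n6('aeecb'): parent n5 fail=0; on 'b' 0 → fail=1;  out {1}∪{0}={0,1}

Text stream:
pos 0 'b': at 1  → match P0@[0:0]
pos 1 'a': at 2 (via fail)
pos 2 'a': at 2 (via fail)
pos 3 'e': at 3
pos 4 'c': at 0 (via fail)
pos 5 'b': at 1  → match P0@[5:5]
pos 6 'b': at 1 (via fail)  → match P0@[6:6]
pos 7 'd': at 0 (via fail)
pos 8 'b': at 1  → match P0@[8:8]
pos 9 'a': at 2 (via fail)
pos 10 'e': at 3
pos 11 'e': at 4
pos 12 'c': at 5
pos 13 'b': at 6  → match P0@[13:13],P1@[9:13]
pos 14 'a': at 2 (via fail)
pos 15 'e': at 3
pos 16 'e': at 4
pos 17 'c': at 5
pos 18 'b': at 6  → match P0@[18:18],P1@[14:18]
pos 19 'a': at 2 (via fail)
pos 20 'e': at 3
pos 21 'e': at 4
pos 22 'c': at 5
pos 23 'b': at 6  → match P0@[23:23],P1@[19:23]
pos 24 'e': at 0 (via fail)
pos 25 'd': at 0
pos 26 'a': at 2
pos 27 'a': at 2 (via fail)
pos 28 'e': at 3
pos 29 'c': at 0 (via fail)
pos 30 'd': at 0
pos 31 'd': at 0
pos 32 'c': at 0
pos 33 'a': at 2
pos 34 'c': at 0 (via fail)
pos 35 'e': at 0
pos 36 'a': at 2
pos 37 'e': at 3
pos 38 'e': at 4
pos 39 'c': at 5

All matches (sorted): [[0,0],[5,0],[6,0],[8,0],[13,0],[13,1],[18,0],[18,1],[23,0],[23,1]]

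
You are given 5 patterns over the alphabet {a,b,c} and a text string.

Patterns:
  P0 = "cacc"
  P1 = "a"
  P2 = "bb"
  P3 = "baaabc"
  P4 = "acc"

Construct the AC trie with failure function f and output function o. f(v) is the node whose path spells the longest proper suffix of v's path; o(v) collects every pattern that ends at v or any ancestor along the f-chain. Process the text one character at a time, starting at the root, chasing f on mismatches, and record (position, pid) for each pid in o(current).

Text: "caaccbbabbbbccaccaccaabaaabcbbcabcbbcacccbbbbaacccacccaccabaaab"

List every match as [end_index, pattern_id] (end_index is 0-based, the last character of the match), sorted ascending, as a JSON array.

Build:
Trie nodes:
  0='ε' goto a→5 b→6 c→1
  1='c' goto a→2
  2='ca' goto c→3
  3='cac' goto c→4
  4='cacc' goto ·  ←P0
  5='a' goto c→13  ←P1
  6='b' goto a→8 b→7
  7='bb' goto ·  ←P2
  8='ba' goto a→9
  9='baa' goto a→10
  10='baaa' goto b→11
  11='baaab' goto c→12
  12='baaabc' goto ·  ←P3
  13='ac' goto c→14
  14='acc' goto ·  ←P4

Failure links (BFS by depth):
  n1('c'): parent n0 fail=0; on 'c' 0 → fail=0;  out ∅∪∅=∅
  n5('a'): parent n0 fail=0; on 'a' 0 → fail=0;  out {1}∪∅={1}
  n6('b'): parent n0 fail=0; on 'b' 0 → fail=0;  out ∅∪∅=∅
  n2('ca'): parent n1 fail=0; on 'a' 0 → fail=5;  out ∅∪{1}={1}
  n7('bb'): parent n6 fail=0; on 'b' 0 → fail=6;  out {2}∪∅={2}
  n8('ba'): parent n6 fail=0; on 'a' 0 → fail=5;  out ∅∪{1}={1}
  n13('ac'): parent n5 fail=0; on 'c' 0 → fail=1;  out ∅∪∅=∅
  n3('cac'): parent n2 fail=5; on 'c' 5 → fail=13;  out ∅∪∅=∅
  n9('baa'): parent n8 fail=5; on 'a' 5→0 → fail=5;  out ∅∪{1}={1}
  n14('acc'): parent n13 fail=1; on 'c' 1→0 → fail=1;  out {4}∪∅={4}
  n4('cacc'): parent n3 fail=13; on 'c' 13 → fail=14;  out {0}∪{4}={0,4}
  n10('baaa'): parent n9 fail=5; on 'a' 5→0 → fail=5;  out ∅∪{1}={1}
  n11('baaab'): parent n10 fail=5; on 'b' 5→0 → fail=6;  out ∅∪∅=∅
  n12('baaabc'): parent n11 fail=6; on 'c' 6→0 → fail=1;  out {3}∪∅={3}

Text stream:
pos 0 'c': at 1
pos 1 'a': at 2  emit P1@[1:1]
pos 2 'a': at 5 ·f  emit P1@[2:2]
pos 3 'c': at 13
pos 4 'c': at 14  emit P4@[2:4]
pos 5 'b': at 6 ·f
pos 6 'b': at 7  emit P2@[5:6]
pos 7 'a': at 8 ·f  emit P1@[7:7]
pos 8 'b': at 6 ·f
pos 9 'b': at 7  emit P2@[8:9]
pos 10 'b': at 7 ·f  emit P2@[9:10]
pos 11 'b': at 7 ·f  emit P2@[10:11]
pos 12 'c': at 1 ·f
pos 13 'c': at 1 ·f
pos 14 'a': at 2  emit P1@[14:14]
pos 15 'c': at 3
pos 16 'c': at 4  emit P0@[13:16],P4@[14:16]
pos 17 'a': at 2 ·f  emit P1@[17:17]
pos 18 'c': at 3
pos 19 'c': at 4  emit P0@[16:19],P4@[17:19]
pos 20 'a': at 2 ·f  emit P1@[20:20]
pos 21 'a': at 5 ·f  emit P1@[21:21]
pos 22 'b': at 6 ·f
pos 23 'a': at 8  emit P1@[23:23]
pos 24 'a': at 9  emit P1@[24:24]
pos 25 'a': at 10  emit P1@[25:25]
pos 26 'b': at 11
pos 27 'c': at 12  emit P3@[22:27]
pos 28 'b': at 6 ·f
pos 29 'b': at 7  emit P2@[28:29]
pos 30 'c': at 1 ·f
pos 31 'a': at 2  emit P1@[31:31]
pos 32 'b': at 6 ·f
pos 33 'c': at 1 ·f
pos 34 'b': at 6 ·f
pos 35 'b': at 7  emit P2@[34:35]
pos 36 'c': at 1 ·f
pos 37 'a': at 2  emit P1@[37:37]
pos 38 'c': at 3
pos 39 'c': at 4  emit P0@[36:39],P4@[37:39]
pos 40 'c': at 1 ·f
pos 41 'b': at 6 ·f
pos 42 'b': at 7  emit P2@[41:42]
pos 43 'b': at 7 ·f  emit P2@[42:43]
pos 44 'b': at 7 ·f  emit P2@[43:44]
pos 45 'a': at 8 ·f  emit P1@[45:45]
pos 46 'a': at 9  emit P1@[46:46]
pos 47 'c': at 13 ·f
pos 48 'c': at 14  emit P4@[46:48]
pos 49 'c': at 1 ·f
pos 50 'a': at 2  emit P1@[50:50]
pos 51 'c': at 3
pos 52 'c': at 4  emit P0@[49:52],P4@[50:52]
pos 53 'c': at 1 ·f
pos 54 'a': at 2  emit P1@[54:54]
pos 55 'c': at 3
pos 56 'c': at 4  emit P0@[53:56],P4@[54:56]
pos 57 'a': at 2 ·f  emit P1@[57:57]
pos 58 'b': at 6 ·f
pos 59 'a': at 8  emit P1@[59:59]
pos 60 'a': at 9  emit P1@[60:60]
pos 61 'a': at 10  emit P1@[61:61]
pos 62 'b': at 11

Matches: [[1,1],[2,1],[4,4],[6,2],[7,1],[9,2],[10,2],[11,2],[14,1],[16,0],[16,4],[17,1],[19,0],[19,4],[20,1],[21,1],[23,1],[24,1],[25,1],[27,3],[29,2],[31,1],[35,2],[37,1],[39,0],[39,4],[42,2],[43,2],[44,2],[45,1],[46,1],[48,4],[50,1],[52,0],[52,4],[54,1],[56,0],[56,4],[57,1],[59,1],[60,1],[61,1]]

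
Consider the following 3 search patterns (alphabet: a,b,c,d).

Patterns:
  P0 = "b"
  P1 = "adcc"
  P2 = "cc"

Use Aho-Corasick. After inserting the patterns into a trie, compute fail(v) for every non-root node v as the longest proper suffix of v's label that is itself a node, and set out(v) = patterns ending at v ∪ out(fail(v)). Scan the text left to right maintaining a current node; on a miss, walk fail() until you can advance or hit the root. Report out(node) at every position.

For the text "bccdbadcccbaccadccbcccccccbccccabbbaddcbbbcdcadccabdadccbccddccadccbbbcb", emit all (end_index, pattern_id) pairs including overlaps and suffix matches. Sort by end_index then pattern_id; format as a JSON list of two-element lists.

Construct AC machine:
Trie (insert patterns):
  0='ε' goto a→2 b→1 c→6
  1='b' goto ·  [P0 ends]
  2='a' goto d→3
  3='ad' goto c→4
  4='adc' goto c→5
  5='adcc' goto ·  [P1 ends]
  6='c' goto c→7
  7='cc' goto ·  [P2 ends]

Failure links (BFS by depth):
  n1('b'): parent n0 fail=0; on 'b' 0 → fail=0;  out {0}∪∅={0}
  n2('a'): parent n0 fail=0; on 'a' 0 → fail=0;  out ∅∪∅=∅
  n6('c'): parent n0 fail=0; on 'c' 0 → fail=0;  out ∅∪∅=∅
  n3('ad'): parent n2 fail=0; on 'd' 0 → fail=0;  out ∅∪∅=∅
  n7('cc'): parent n6 fail=0; on 'c' 0 → fail=6;  out {2}∪∅={2}
  n4('adc'): parent n3 fail=0; on 'c' 0 → fail=6;  out ∅∪∅=∅
  n5('adcc'): parent n4 fail=6; on 'c' 6 → fail=7;  out {1}∪{2}={1,2}

Text stream:
i=0 'b': node 0→1  ** P0@[0:0]
i=1 'c': node 1→6 ·f
i=2 'c': node 6→7  ** P2@[1:2]
i=3 'd': node 7→0 ·f
i=4 'b': node 0→1  ** P0@[4:4]
i=5 'a': node 1→2 ·f
i=6 'd': node 2→3
i=7 'c': node 3→4
i=8 'c': node 4→5  ** P1@[5:8],P2@[7:8]
i=9 'c': node 5→7 ·f  ** P2@[8:9]
i=10 'b': node 7→1 ·f  ** P0@[10:10]
i=11 'a': node 1→2 ·f
i=12 'c': node 2→6 ·f
i=13 'c': node 6→7  ** P2@[12:13]
i=14 'a': node 7→2 ·f
i=15 'd': node 2→3
i=16 'c': node 3→4
i=17 'c': node 4→5  ** P1@[14:17],P2@[16:17]
i=18 'b': node 5→1 ·f  ** P0@[18:18]
i=19 'c': node 1→6 ·f
i=20 'c': node 6→7  ** P2@[19:20]
i=21 'c': node 7→7 ·f  ** P2@[20:21]
i=22 'c': node 7→7 ·f  ** P2@[21:22]
i=23 'c': node 7→7 ·f  ** P2@[22:23]
i=24 'c': node 7→7 ·f  ** P2@[23:24]
i=25 'c': node 7→7 ·f  ** P2@[24:25]
i=26 'b': node 7→1 ·f  ** P0@[26:26]
i=27 'c': node 1→6 ·f
i=28 'c': node 6→7  ** P2@[27:28]
i=29 'c': node 7→7 ·f  ** P2@[28:29]
i=30 'c': node 7→7 ·f  ** P2@[29:30]
i=31 'a': node 7→2 ·f
i=32 'b': node 2→1 ·f  ** P0@[32:32]
i=33 'b': node 1→1 ·f  ** P0@[33:33]
i=34 'b': node 1→1 ·f  ** P0@[34:34]
i=35 'a': node 1→2 ·f
i=36 'd': node 2→3
i=37 'd': node 3→0 ·f
i=38 'c': node 0→6
i=39 'b': node 6→1 ·f  ** P0@[39:39]
i=40 'b': node 1→1 ·f  ** P0@[40:40]
i=41 'b': node 1→1 ·f  ** P0@[41:41]
i=42 'c': node 1→6 ·f
i=43 'd': node 6→0 ·f
i=44 'c': node 0→6
i=45 'a': node 6→2 ·f
i=46 'd': node 2→3
i=47 'c': node 3→4
i=48 'c': node 4→5  ** P1@[45:48],P2@[47:48]
i=49 'a': node 5→2 ·f
i=50 'b': node 2→1 ·f  ** P0@[50:50]
i=51 'd': node 1→0 ·f
i=52 'a': node 0→2
i=53 'd': node 2→3
i=54 'c': node 3→4
i=55 'c': node 4→5  ** P1@[52:55],P2@[54:55]
i=56 'b': node 5→1 ·f  ** P0@[56:56]
i=57 'c': node 1→6 ·f
i=58 'c': node 6→7  ** P2@[57:58]
i=59 'd': node 7→0 ·f
i=60 'd': node 0→0
i=61 'c': node 0→6
i=62 'c': node 6→7  ** P2@[61:62]
i=63 'a': node 7→2 ·f
i=64 'd': node 2→3
i=65 'c': node 3→4
i=66 'c': node 4→5  ** P1@[63:66],P2@[65:66]
i=67 'b': node 5→1 ·f  ** P0@[67:67]
i=68 'b': node 1→1 ·f  ** P0@[68:68]
i=69 'b': node 1→1 ·f  ** P0@[69:69]
i=70 'c': node 1→6 ·f
i=71 'b': node 6→1 ·f  ** P0@[71:71]

All matches (sorted): [[0,0],[2,2],[4,0],[8,1],[8,2],[9,2],[10,0],[13,2],[17,1],[17,2],[18,0],[20,2],[21,2],[22,2],[23,2],[24,2],[25,2],[26,0],[28,2],[29,2],[30,2],[32,0],[33,0],[34,0],[39,0],[40,0],[41,0],[48,1],[48,2],[50,0],[55,1],[55,2],[56,0],[58,2],[62,2],[66,1],[66,2],[67,0],[68,0],[69,0],[71,0]]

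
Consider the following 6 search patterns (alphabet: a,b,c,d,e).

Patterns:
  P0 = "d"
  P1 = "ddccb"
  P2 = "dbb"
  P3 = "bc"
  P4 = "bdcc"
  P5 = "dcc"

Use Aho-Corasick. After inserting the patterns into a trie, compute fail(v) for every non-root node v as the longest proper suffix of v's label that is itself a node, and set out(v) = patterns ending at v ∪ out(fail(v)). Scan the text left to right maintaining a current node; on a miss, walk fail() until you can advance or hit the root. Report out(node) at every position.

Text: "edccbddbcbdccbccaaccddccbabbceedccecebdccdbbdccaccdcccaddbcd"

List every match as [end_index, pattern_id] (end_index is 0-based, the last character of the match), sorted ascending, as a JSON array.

Build:
Trie (insert patterns):
  0='ε' goto b→8 d→1
  1='d' goto b→6 c→13 d→2  [P0 ends]
  2='dd' goto c→3
  3='ddc' goto c→4
  4='ddcc' goto b→5
  5='ddccb' goto ·  [P1 ends]
  6='db' goto b→7
  7='dbb' goto ·  [P2 ends]
  8='b' goto c→9 d→10
  9='bc' goto ·  [P3 ends]
  10='bd' goto c→11
  11='bdc' goto c→12
  12='bdcc' goto ·  [P4 ends]
  13='dc' goto c→14
  14='dcc' goto ·  [P5 ends]

BFS fail/out derivation:
  fail(1) 'd': from fail(0)=0 chase 'd': 0 ⇒ 0;  out={0}∪out(0)={0}
  fail(8) 'b': from fail(0)=0 chase 'b': 0 ⇒ 0;  out=∅∪out(0)=∅
  fail(2) 'dd': from fail(1)=0 chase 'd': 0 ⇒ 1;  out=∅∪out(1)={0}
  fail(6) 'db': from fail(1)=0 chase 'b': 0 ⇒ 8;  out=∅∪out(8)=∅
  fail(9) 'bc': from fail(8)=0 chase 'c': 0 ⇒ 0;  out={3}∪out(0)={3}
  fail(10) 'bd': from fail(8)=0 chase 'd': 0 ⇒ 1;  out=∅∪out(1)={0}
  fail(13) 'dc': from fail(1)=0 chase 'c': 0 ⇒ 0;  out=∅∪out(0)=∅
  fail(3) 'ddc': from fail(2)=1 chase 'c': 1 ⇒ 13;  out=∅∪out(13)=∅
  fail(7) 'dbb': from fail(6)=8 chase 'b': 8→0 ⇒ 8;  out={2}∪out(8)={2}
  fail(11) 'bdc': from fail(10)=1 chase 'c': 1 ⇒ 13;  out=∅∪out(13)=∅
  fail(14) 'dcc': from fail(13)=0 chase 'c': 0 ⇒ 0;  out={5}∪out(0)={5}
  fail(4) 'ddcc': from fail(3)=13 chase 'c': 13 ⇒ 14;  out=∅∪out(14)={5}
  fail(12) 'bdcc': from fail(11)=13 chase 'c': 13 ⇒ 14;  out={4}∪out(14)={4,5}
  fail(5) 'ddccb': from fail(4)=14 chase 'b': 14→0 ⇒ 8;  out={1}∪out(8)={1}

Run:
[0] read 'e'  n0⇒n0
[1] read 'd'  n0⇒n1  → match P0@[1:1]
[2] read 'c'  n1⇒n13
[3] read 'c'  n13⇒n14  → match P5@[1:3]
[4] read 'b'  n14⇒n8 (via fail)
[5] read 'd'  n8⇒n10  → match P0@[5:5]
[6] read 'd'  n10⇒n2 (via fail)  → match P0@[6:6]
[7] read 'b'  n2⇒n6 (via fail)
[8] read 'c'  n6⇒n9 (via fail)  → match P3@[7:8]
[9] read 'b'  n9⇒n8 (via fail)
[10] read 'd'  n8⇒n10  → match P0@[10:10]
[11] read 'c'  n10⇒n11
[12] read 'c'  n11⇒n12  → match P4@[9:12],P5@[10:12]
[13] read 'b'  n12⇒n8 (via fail)
[14] read 'c'  n8⇒n9  → match P3@[13:14]
[15] read 'c'  n9⇒n0 (via fail)
[16] read 'a'  n0⇒n0
[17] read 'a'  n0⇒n0
[18] read 'c'  n0⇒n0
[19] read 'c'  n0⇒n0
[20] read 'd'  n0⇒n1  → match P0@[20:20]
[21] read 'd'  n1⇒n2  → match P0@[21:21]
[22] read 'c'  n2⇒n3
[23] read 'c'  n3⇒n4  → match P5@[21:23]
[24] read 'b'  n4⇒n5  → match P1@[20:24]
[25] read 'a'  n5⇒n0 (via fail)
[26] read 'b'  n0⇒n8
[27] read 'b'  n8⇒n8 (via fail)
[28] read 'c'  n8⇒n9  → match P3@[27:28]
[29] read 'e'  n9⇒n0 (via fail)
[30] read 'e'  n0⇒n0
[31] read 'd'  n0⇒n1  → match P0@[31:31]
[32] read 'c'  n1⇒n13
[33] read 'c'  n13⇒n14  → match P5@[31:33]
[34] read 'e'  n14⇒n0 (via fail)
[35] read 'c'  n0⇒n0
[36] read 'e'  n0⇒n0
[37] read 'b'  n0⇒n8
[38] read 'd'  n8⇒n10  → match P0@[38:38]
[39] read 'c'  n10⇒n11
[40] read 'c'  n11⇒n12  → match P4@[37:40],P5@[38:40]
[41] read 'd'  n12⇒n1 (via fail)  → match P0@[41:41]
[42] read 'b'  n1⇒n6
[43] read 'b'  n6⇒n7  → match P2@[41:43]
[44] read 'd'  n7⇒n10 (via fail)  → match P0@[44:44]
[45] read 'c'  n10⇒n11
[46] read 'c'  n11⇒n12  → match P4@[43:46],P5@[44:46]
[47] read 'a'  n12⇒n0 (via fail)
[48] read 'c'  n0⇒n0
[49] read 'c'  n0⇒n0
[50] read 'd'  n0⇒n1  → match P0@[50:50]
[51] read 'c'  n1⇒n13
[52] read 'c'  n13⇒n14  → match P5@[50:52]
[53] read 'c'  n14⇒n0 (via fail)
[54] read 'a'  n0⇒n0
[55] read 'd'  n0⇒n1  → match P0@[55:55]
[56] read 'd'  n1⇒n2  → match P0@[56:56]
[57] read 'b'  n2⇒n6 (via fail)
[58] read 'c'  n6⇒n9 (via fail)  → match P3@[57:58]
[59] read 'd'  n9⇒n1 (via fail)  → match P0@[59:59]

All matches (sorted): [[1,0],[3,5],[5,0],[6,0],[8,3],[10,0],[12,4],[12,5],[14,3],[20,0],[21,0],[23,5],[24,1],[28,3],[31,0],[33,5],[38,0],[40,4],[40,5],[41,0],[43,2],[44,0],[46,4],[46,5],[50,0],[52,5],[55,0],[56,0],[58,3],[59,0]]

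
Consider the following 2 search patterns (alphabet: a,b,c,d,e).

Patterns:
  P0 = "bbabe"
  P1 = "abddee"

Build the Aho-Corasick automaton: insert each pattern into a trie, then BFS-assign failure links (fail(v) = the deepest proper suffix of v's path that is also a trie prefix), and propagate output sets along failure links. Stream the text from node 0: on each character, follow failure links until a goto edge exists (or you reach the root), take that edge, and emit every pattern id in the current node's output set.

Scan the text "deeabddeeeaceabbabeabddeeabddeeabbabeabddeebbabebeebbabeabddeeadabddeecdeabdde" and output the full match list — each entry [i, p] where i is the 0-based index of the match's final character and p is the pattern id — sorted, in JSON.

Build automaton:
Trie (insert patterns):
  n0 'ε': a→6 b→1
  n1 'b': b→2
  n2 'bb': a→3
  n3 'bba': b→4
  n4 'bbab': e→5
  n5 'bbabe': ·  ←P0
  n6 'a': b→7
  n7 'ab': d→8
  n8 'abd': d→9
  n9 'abdd': e→10
  n10 'abdde': e→11
  n11 'abddee': ·  ←P1

Failure links (BFS by depth):
  fail(1) 'b': from fail(0)=0 chase 'b': 0 ⇒ 0;  out=∅∪out(0)=∅
  fail(6) 'a': from fail(0)=0 chase 'a': 0 ⇒ 0;  out=∅∪out(0)=∅
  fail(2) 'bb': from fail(1)=0 chase 'b': 0 ⇒ 1;  out=∅∪out(1)=∅
  fail(7) 'ab': from fail(6)=0 chase 'b': 0 ⇒ 1;  out=∅∪out(1)=∅
  fail(3) 'bba': from fail(2)=1 chase 'a': 1→0 ⇒ 6;  out=∅∪out(6)=∅
  fail(8) 'abd': from fail(7)=1 chase 'd': 1→0 ⇒ 0;  out=∅∪out(0)=∅
  fail(4) 'bbab': from fail(3)=6 chase 'b': 6 ⇒ 7;  out=∅∪out(7)=∅
  fail(9) 'abdd': from fail(8)=0 chase 'd': 0 ⇒ 0;  out=∅∪out(0)=∅
  fail(5) 'bbabe': from fail(4)=7 chase 'e': 7→1→0 ⇒ 0;  out={0}∪out(0)={0}
  fail(10) 'abdde': from fail(9)=0 chase 'e': 0 ⇒ 0;  out=∅∪out(0)=∅
  fail(11) 'abddee': from fail(10)=0 chase 'e': 0 ⇒ 0;  out={1}∪out(0)={1}

Text stream:
pos 0 'd': at 0
pos 1 'e': at 0
pos 2 'e': at 0
pos 3 'a': at 6
pos 4 'b': at 7
pos 5 'd': at 8
pos 6 'd': at 9
pos 7 'e': at 10
pos 8 'e': at 11  emit P1@[3:8]
pos 9 'e': at 0 ·f
pos 10 'a': at 6
pos 11 'c': at 0 ·f
pos 12 'e': at 0
pos 13 'a': at 6
pos 14 'b': at 7
pos 15 'b': at 2 ·f
pos 16 'a': at 3
pos 17 'b': at 4
pos 18 'e': at 5  emit P0@[14:18]
pos 19 'a': at 6 ·f
pos 20 'b': at 7
pos 21 'd': at 8
pos 22 'd': at 9
pos 23 'e': at 10
pos 24 'e': at 11  emit P1@[19:24]
pos 25 'a': at 6 ·f
pos 26 'b': at 7
pos 27 'd': at 8
pos 28 'd': at 9
pos 29 'e': at 10
pos 30 'e': at 11  emit P1@[25:30]
pos 31 'a': at 6 ·f
pos 32 'b': at 7
pos 33 'b': at 2 ·f
pos 34 'a': at 3
pos 35 'b': at 4
pos 36 'e': at 5  emit P0@[32:36]
pos 37 'a': at 6 ·f
pos 38 'b': at 7
pos 39 'd': at 8
pos 40 'd': at 9
pos 41 'e': at 10
pos 42 'e': at 11  emit P1@[37:42]
pos 43 'b': at 1 ·f
pos 44 'b': at 2
pos 45 'a': at 3
pos 46 'b': at 4
pos 47 'e': at 5  emit P0@[43:47]
pos 48 'b': at 1 ·f
pos 49 'e': at 0 ·f
pos 50 'e': at 0
pos 51 'b': at 1
pos 52 'b': at 2
pos 53 'a': at 3
pos 54 'b': at 4
pos 55 'e': at 5  emit P0@[51:55]
pos 56 'a': at 6 ·f
pos 57 'b': at 7
pos 58 'd': at 8
pos 59 'd': at 9
pos 60 'e': at 10
pos 61 'e': at 11  emit P1@[56:61]
pos 62 'a': at 6 ·f
pos 63 'd': at 0 ·f
pos 64 'a': at 6
pos 65 'b': at 7
pos 66 'd': at 8
pos 67 'd': at 9
pos 68 'e': at 10
pos 69 'e': at 11  emit P1@[64:69]
pos 70 'c': at 0 ·f
pos 71 'd': at 0
pos 72 'e': at 0
pos 73 'a': at 6
pos 74 'b': at 7
pos 75 'd': at 8
pos 76 'd': at 9
pos 77 'e': at 10

Matches: [[8,1],[18,0],[24,1],[30,1],[36,0],[42,1],[47,0],[55,0],[61,1],[69,1]]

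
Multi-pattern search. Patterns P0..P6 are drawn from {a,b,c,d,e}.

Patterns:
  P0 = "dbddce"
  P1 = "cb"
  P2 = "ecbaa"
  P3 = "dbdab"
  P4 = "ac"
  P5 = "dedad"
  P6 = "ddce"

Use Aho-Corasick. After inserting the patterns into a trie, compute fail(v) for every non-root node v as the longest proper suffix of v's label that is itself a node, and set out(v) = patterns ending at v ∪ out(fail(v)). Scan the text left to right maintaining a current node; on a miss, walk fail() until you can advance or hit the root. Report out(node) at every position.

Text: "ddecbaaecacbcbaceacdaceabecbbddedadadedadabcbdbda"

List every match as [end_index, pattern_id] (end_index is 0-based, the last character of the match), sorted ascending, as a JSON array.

Build:
Trie nodes:
  0='ε' goto a→16 c→7 d→1 e→9
  1='d' goto b→2 d→22 e→18
  2='db' goto d→3
  3='dbd' goto a→14 d→4
  4='dbdd' goto c→5
  5='dbddc' goto e→6
  6='dbddce' goto ·  ←P0
  7='c' goto b→8
  8='cb' goto ·  ←P1
  9='e' goto c→10
  10='ec' goto b→11
  11='ecb' goto a→12
  12='ecba' goto a→13
  13='ecbaa' goto ·  ←P2
  14='dbda' goto b→15
  15='dbdab' goto ·  ←P3
  16='a' goto c→17
  17='ac' goto ·  ←P4
  18='de' goto d→19
  19='ded' goto a→20
  20='deda' goto d→21
  21='dedad' goto ·  ←P5
  22='dd' goto c→23
  23='ddc' goto e→24
  24='ddce' goto ·  ←P6

BFS fail/out derivation:
  fail(1) 'd': from fail(0)=0 chase 'd': 0 ⇒ 0;  out=∅∪out(0)=∅
  fail(7) 'c': from fail(0)=0 chase 'c': 0 ⇒ 0;  out=∅∪out(0)=∅
  fail(9) 'e': from fail(0)=0 chase 'e': 0 ⇒ 0;  out=∅∪out(0)=∅
  fail(16) 'a': from fail(0)=0 chase 'a': 0 ⇒ 0;  out=∅∪out(0)=∅
  fail(2) 'db': from fail(1)=0 chase 'b': 0 ⇒ 0;  out=∅∪out(0)=∅
  fail(8) 'cb': from fail(7)=0 chase 'b': 0 ⇒ 0;  out={1}∪out(0)={1}
  fail(10) 'ec': from fail(9)=0 chase 'c': 0 ⇒ 7;  out=∅∪out(7)=∅
  fail(17) 'ac': from fail(16)=0 chase 'c': 0 ⇒ 7;  out={4}∪out(7)={4}
  fail(18) 'de': from fail(1)=0 chase 'e': 0 ⇒ 9;  out=∅∪out(9)=∅
  fail(22) 'dd': from fail(1)=0 chase 'd': 0 ⇒ 1;  out=∅∪out(1)=∅
  fail(3) 'dbd': from fail(2)=0 chase 'd': 0 ⇒ 1;  out=∅∪out(1)=∅
  fail(11) 'ecb': from fail(10)=7 chase 'b': 7 ⇒ 8;  out=∅∪out(8)={1}
  fail(19) 'ded': from fail(18)=9 chase 'd': 9→0 ⇒ 1;  out=∅∪out(1)=∅
  fail(23) 'ddc': from fail(22)=1 chase 'c': 1→0 ⇒ 7;  out=∅∪out(7)=∅
  fail(4) 'dbdd': from fail(3)=1 chase 'd': 1 ⇒ 22;  out=∅∪out(22)=∅
  fail(12) 'ecba': from fail(11)=8 chase 'a': 8→0 ⇒ 16;  out=∅∪out(16)=∅
  fail(14) 'dbda': from fail(3)=1 chase 'a': 1→0 ⇒ 16;  out=∅∪out(16)=∅
  fail(20) 'deda': from fail(19)=1 chase 'a': 1→0 ⇒ 16;  out=∅∪out(16)=∅
  fail(24) 'ddce': from fail(23)=7 chase 'e': 7→0 ⇒ 9;  out={6}∪out(9)={6}
  fail(5) 'dbddc': from fail(4)=22 chase 'c': 22 ⇒ 23;  out=∅∪out(23)=∅
  fail(13) 'ecbaa': from fail(12)=16 chase 'a': 16→0 ⇒ 16;  out={2}∪out(16)={2}
  fail(15) 'dbdab': from fail(14)=16 chase 'b': 16→0 ⇒ 0;  out={3}∪out(0)={3}
  fail(21) 'dedad': from fail(20)=16 chase 'd': 16→0 ⇒ 1;  out={5}∪out(1)={5}
  fail(6) 'dbddce': from fail(5)=23 chase 'e': 23 ⇒ 24;  out={0}∪out(24)={0,6}

Run:
pos 0 'd': at 1
pos 1 'd': at 22
pos 2 'e': at 18 (fail-walked)
pos 3 'c': at 10 (fail-walked)
pos 4 'b': at 11  → match P1@[3:4]
pos 5 'a': at 12
pos 6 'a': at 13  → match P2@[2:6]
pos 7 'e': at 9 (fail-walked)
pos 8 'c': at 10
pos 9 'a': at 16 (fail-walked)
pos 10 'c': at 17  → match P4@[9:10]
pos 11 'b': at 8 (fail-walked)  → match P1@[10:11]
pos 12 'c': at 7 (fail-walked)
pos 13 'b': at 8  → match P1@[12:13]
pos 14 'a': at 16 (fail-walked)
pos 15 'c': at 17  → match P4@[14:15]
pos 16 'e': at 9 (fail-walked)
pos 17 'a': at 16 (fail-walked)
pos 18 'c': at 17  → match P4@[17:18]
pos 19 'd': at 1 (fail-walked)
pos 20 'a': at 16 (fail-walked)
pos 21 'c': at 17  → match P4@[20:21]
pos 22 'e': at 9 (fail-walked)
pos 23 'a': at 16 (fail-walked)
pos 24 'b': at 0 (fail-walked)
pos 25 'e': at 9
pos 26 'c': at 10
pos 27 'b': at 11  → match P1@[26:27]
pos 28 'b': at 0 (fail-walked)
pos 29 'd': at 1
pos 30 'd': at 22
pos 31 'e': at 18 (fail-walked)
pos 32 'd': at 19
pos 33 'a': at 20
pos 34 'd': at 21  → match P5@[30:34]
pos 35 'a': at 16 (fail-walked)
pos 36 'd': at 1 (fail-walked)
pos 37 'e': at 18
pos 38 'd': at 19
pos 39 'a': at 20
pos 40 'd': at 21  → match P5@[36:40]
pos 41 'a': at 16 (fail-walked)
pos 42 'b': at 0 (fail-walked)
pos 43 'c': at 7
pos 44 'b': at 8  → match P1@[43:44]
pos 45 'd': at 1 (fail-walked)
pos 46 'b': at 2
pos 47 'd': at 3
pos 48 'a': at 14

Result: [[4,1],[6,2],[10,4],[11,1],[13,1],[15,4],[18,4],[21,4],[27,1],[34,5],[40,5],[44,1]]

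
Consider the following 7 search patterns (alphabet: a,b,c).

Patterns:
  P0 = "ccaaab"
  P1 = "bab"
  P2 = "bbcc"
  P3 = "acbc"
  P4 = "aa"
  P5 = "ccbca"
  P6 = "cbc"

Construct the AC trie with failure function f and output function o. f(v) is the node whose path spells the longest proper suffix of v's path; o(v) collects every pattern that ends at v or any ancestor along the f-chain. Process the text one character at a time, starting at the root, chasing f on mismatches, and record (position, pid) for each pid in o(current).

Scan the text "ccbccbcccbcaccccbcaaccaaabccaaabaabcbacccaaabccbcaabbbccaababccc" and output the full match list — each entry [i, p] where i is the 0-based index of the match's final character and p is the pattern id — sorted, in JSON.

Build:
Trie (insert patterns):
  0='ε' goto a→13 b→7 c→1
  1='c' goto b→21 c→2
  2='cc' goto a→3 b→18
  3='cca' goto a→4
  4='ccaa' goto a→5
  5='ccaaa' goto b→6
  6='ccaaab' goto ·  ←P0
  7='b' goto a→8 b→10
  8='ba' goto b→9
  9='bab' goto ·  ←P1
  10='bb' goto c→11
  11='bbc' goto c→12
  12='bbcc' goto ·  ←P2
  13='a' goto a→17 c→14
  14='ac' goto b→15
  15='acb' goto c→16
  16='acbc' goto ·  ←P3
  17='aa' goto ·  ←P4
  18='ccb' goto c→19
  19='ccbc' goto a→20
  20='ccbca' goto ·  ←P5
  21='cb' goto c→22
  22='cbc' goto ·  ←P6

Failure links (BFS by depth):
  fail(1) 'c': from fail(0)=0 chase 'c': 0 ⇒ 0;  out=∅∪out(0)=∅
  fail(7) 'b': from fail(0)=0 chase 'b': 0 ⇒ 0;  out=∅∪out(0)=∅
  fail(13) 'a': from fail(0)=0 chase 'a': 0 ⇒ 0;  out=∅∪out(0)=∅
  fail(2) 'cc': from fail(1)=0 chase 'c': 0 ⇒ 1;  out=∅∪out(1)=∅
  fail(8) 'ba': from fail(7)=0 chase 'a': 0 ⇒ 13;  out=∅∪out(13)=∅
  fail(10) 'bb': from fail(7)=0 chase 'b': 0 ⇒ 7;  out=∅∪out(7)=∅
  fail(14) 'ac': from fail(13)=0 chase 'c': 0 ⇒ 1;  out=∅∪out(1)=∅
  fail(17) 'aa': from fail(13)=0 chase 'a': 0 ⇒ 13;  out={4}∪out(13)={4}
  fail(21) 'cb': from fail(1)=0 chase 'b': 0 ⇒ 7;  out=∅∪out(7)=∅
  fail(3) 'cca': from fail(2)=1 chase 'a': 1→0 ⇒ 13;  out=∅∪out(13)=∅
  fail(9) 'bab': from fail(8)=13 chase 'b': 13→0 ⇒ 7;  out={1}∪out(7)={1}
  fail(11) 'bbc': from fail(10)=7 chase 'c': 7→0 ⇒ 1;  out=∅∪out(1)=∅
  fail(15) 'acb': from fail(14)=1 chase 'b': 1 ⇒ 21;  out=∅∪out(21)=∅
  fail(18) 'ccb': from fail(2)=1 chase 'b': 1 ⇒ 21;  out=∅∪out(21)=∅
  fail(22) 'cbc': from fail(21)=7 chase 'c': 7→0 ⇒ 1;  out={6}∪out(1)={6}
  fail(4) 'ccaa': from fail(3)=13 chase 'a': 13 ⇒ 17;  out=∅∪out(17)={4}
  fail(12) 'bbcc': from fail(11)=1 chase 'c': 1 ⇒ 2;  out={2}∪out(2)={2}
  fail(16) 'acbc': from fail(15)=21 chase 'c': 21 ⇒ 22;  out={3}∪out(22)={3,6}
  fail(19) 'ccbc': from fail(18)=21 chase 'c': 21 ⇒ 22;  out=∅∪out(22)={6}
  fail(5) 'ccaaa': from fail(4)=17 chase 'a': 17→13 ⇒ 17;  out=∅∪out(17)={4}
  fail(20) 'ccbca': from fail(19)=22 chase 'a': 22→1→0 ⇒ 13;  out={5}∪out(13)={5}
  fail(6) 'ccaaab': from fail(5)=17 chase 'b': 17→13→0 ⇒ 7;  out={0}∪out(7)={0}

Scan:
i=0 'c': node 0→1
i=1 'c': node 1→2
i=2 'b': node 2→18
i=3 'c': node 18→19  emit P6@[1:3]
i=4 'c': node 19→2 (via fail)
i=5 'b': node 2→18
i=6 'c': node 18→19  emit P6@[4:6]
i=7 'c': node 19→2 (via fail)
i=8 'c': node 2→2 (via fail)
i=9 'b': node 2→18
i=10 'c': node 18→19  emit P6@[8:10]
i=11 'a': node 19→20  emit P5@[7:11]
i=12 'c': node 20→14 (via fail)
i=13 'c': node 14→2 (via fail)
i=14 'c': node 2→2 (via fail)
i=15 'c': node 2→2 (via fail)
i=16 'b': node 2→18
i=17 'c': node 18→19  emit P6@[15:17]
i=18 'a': node 19→20  emit P5@[14:18]
i=19 'a': node 20→17 (via fail)  emit P4@[18:19]
i=20 'c': node 17→14 (via fail)
i=21 'c': node 14→2 (via fail)
i=22 'a': node 2→3
i=23 'a': node 3→4  emit P4@[22:23]
i=24 'a': node 4→5  emit P4@[23:24]
i=25 'b': node 5→6  emit P0@[20:25]
i=26 'c': node 6→1 (via fail)
i=27 'c': node 1→2
i=28 'a': node 2→3
i=29 'a': node 3→4  emit P4@[28:29]
i=30 'a': node 4→5  emit P4@[29:30]
i=31 'b': node 5→6  emit P0@[26:31]
i=32 'a': node 6→8 (via fail)
i=33 'a': node 8→17 (via fail)  emit P4@[32:33]
i=34 'b': node 17→7 (via fail)
i=35 'c': node 7→1 (via fail)
i=36 'b': node 1→21
i=37 'a': node 21→8 (via fail)
i=38 'c': node 8→14 (via fail)
i=39 'c': node 14→2 (via fail)
i=40 'c': node 2→2 (via fail)
i=41 'a': node 2→3
i=42 'a': node 3→4  emit P4@[41:42]
i=43 'a': node 4→5  emit P4@[42:43]
i=44 'b': node 5→6  emit P0@[39:44]
i=45 'c': node 6→1 (via fail)
i=46 'c': node 1→2
i=47 'b': node 2→18
i=48 'c': node 18→19  emit P6@[46:48]
i=49 'a': node 19→20  emit P5@[45:49]
i=50 'a': node 20→17 (via fail)  emit P4@[49:50]
i=51 'b': node 17→7 (via fail)
i=52 'b': node 7→10
i=53 'b': node 10→10 (via fail)
i=54 'c': node 10→11
i=55 'c': node 11→12  emit P2@[52:55]
i=56 'a': node 12→3 (via fail)
i=57 'a': node 3→4  emit P4@[56:57]
i=58 'b': node 4→7 (via fail)
i=59 'a': node 7→8
i=60 'b': node 8→9  emit P1@[58:60]
i=61 'c': node 9→1 (via fail)
i=62 'c': node 1→2
i=63 'c': node 2→2 (via fail)

Result: [[3,6],[6,6],[10,6],[11,5],[17,6],[18,5],[19,4],[23,4],[24,4],[25,0],[29,4],[30,4],[31,0],[33,4],[42,4],[43,4],[44,0],[48,6],[49,5],[50,4],[55,2],[57,4],[60,1]]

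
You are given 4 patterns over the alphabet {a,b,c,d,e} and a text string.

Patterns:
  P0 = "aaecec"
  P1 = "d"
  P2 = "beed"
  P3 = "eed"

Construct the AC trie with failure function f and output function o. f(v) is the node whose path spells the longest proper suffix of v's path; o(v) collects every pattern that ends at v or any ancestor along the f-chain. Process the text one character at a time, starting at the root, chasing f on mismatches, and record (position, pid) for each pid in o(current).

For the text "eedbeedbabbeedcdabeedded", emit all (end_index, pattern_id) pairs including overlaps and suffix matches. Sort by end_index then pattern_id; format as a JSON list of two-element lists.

Build automaton:
Trie (insert patterns):
  n0 'ε': a→1 b→8 d→7 e→12
  n1 'a': a→2
  n2 'aa': e→3
  n3 'aae': c→4
  n4 'aaec': e→5
  n5 'aaece': c→6
  n6 'aaecec': ·  [P0 ends]
  n7 'd': ·  [P1 ends]
  n8 'b': e→9
  n9 'be': e→10
  n10 'bee': d→11
  n11 'beed': ·  [P2 ends]
  n12 'e': e→13
  n13 'ee': d→14
  n14 'eed': ·  [P3 ends]

BFS fail/out derivation:
  fail(1) 'a': from fail(0)=0 chase 'a': 0 ⇒ 0;  out=∅∪out(0)=∅
  fail(7) 'd': from fail(0)=0 chase 'd': 0 ⇒ 0;  out={1}∪out(0)={1}
  fail(8) 'b': from fail(0)=0 chase 'b': 0 ⇒ 0;  out=∅∪out(0)=∅
  fail(12) 'e': from fail(0)=0 chase 'e': 0 ⇒ 0;  out=∅∪out(0)=∅
  fail(2) 'aa': from fail(1)=0 chase 'a': 0 ⇒ 1;  out=∅∪out(1)=∅
  fail(9) 'be': from fail(8)=0 chase 'e': 0 ⇒ 12;  out=∅∪out(12)=∅
  fail(13) 'ee': from fail(12)=0 chase 'e': 0 ⇒ 12;  out=∅∪out(12)=∅
  fail(3) 'aae': from fail(2)=1 chase 'e': 1→0 ⇒ 12;  out=∅∪out(12)=∅
  fail(10) 'bee': from fail(9)=12 chase 'e': 12 ⇒ 13;  out=∅∪out(13)=∅
  fail(14) 'eed': from fail(13)=12 chase 'd': 12→0 ⇒ 7;  out={3}∪out(7)={1,3}
  fail(4) 'aaec': from fail(3)=12 chase 'c': 12→0 ⇒ 0;  out=∅∪out(0)=∅
  fail(11) 'beed': from fail(10)=13 chase 'd': 13 ⇒ 14;  out={2}∪out(14)={1,2,3}
  fail(5) 'aaece': from fail(4)=0 chase 'e': 0 ⇒ 12;  out=∅∪out(12)=∅
  fail(6) 'aaecec': from fail(5)=12 chase 'c': 12→0 ⇒ 0;  out={0}∪out(0)={0}

Scan:
[0] read 'e'  n0⇒n12
[1] read 'e'  n12⇒n13
[2] read 'd'  n13⇒n14  ** P1@[2:2],P3@[0:2]
[3] read 'b'  n14⇒n8 (via fail)
[4] read 'e'  n8⇒n9
[5] read 'e'  n9⇒n10
[6] read 'd'  n10⇒n11  ** P1@[6:6],P2@[3:6],P3@[4:6]
[7] read 'b'  n11⇒n8 (via fail)
[8] read 'a'  n8⇒n1 (via fail)
[9] read 'b'  n1⇒n8 (via fail)
[10] read 'b'  n8⇒n8 (via fail)
[11] read 'e'  n8⇒n9
[12] read 'e'  n9⇒n10
[13] read 'd'  n10⇒n11  ** P1@[13:13],P2@[10:13],P3@[11:13]
[14] read 'c'  n11⇒n0 (via fail)
[15] read 'd'  n0⇒n7  ** P1@[15:15]
[16] read 'a'  n7⇒n1 (via fail)
[17] read 'b'  n1⇒n8 (via fail)
[18] read 'e'  n8⇒n9
[19] read 'e'  n9⇒n10
[20] read 'd'  n10⇒n11  ** P1@[20:20],P2@[17:20],P3@[18:20]
[21] read 'd'  n11⇒n7 (via fail)  ** P1@[21:21]
[22] read 'e'  n7⇒n12 (via fail)
[23] read 'd'  n12⇒n7 (via fail)  ** P1@[23:23]

Result: [[2,1],[2,3],[6,1],[6,2],[6,3],[13,1],[13,2],[13,3],[15,1],[20,1],[20,2],[20,3],[21,1],[23,1]]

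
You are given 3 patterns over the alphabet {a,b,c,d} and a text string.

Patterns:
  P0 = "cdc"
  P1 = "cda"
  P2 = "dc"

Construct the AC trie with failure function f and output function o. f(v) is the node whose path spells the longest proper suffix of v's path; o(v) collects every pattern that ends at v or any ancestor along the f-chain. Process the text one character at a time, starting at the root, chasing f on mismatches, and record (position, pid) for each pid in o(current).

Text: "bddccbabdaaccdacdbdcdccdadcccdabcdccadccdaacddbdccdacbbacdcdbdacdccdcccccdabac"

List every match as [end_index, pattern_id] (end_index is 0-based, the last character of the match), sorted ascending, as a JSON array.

Construct AC machine:
Trie nodes:
  n0 'ε': c→1 d→5
  n1 'c': d→2
  n2 'cd': a→4 c→3
  n3 'cdc': ·  [P0 ends]
  n4 'cda': ·  [P1 ends]
  n5 'd': c→6
  n6 'dc': ·  [P2 ends]

Failure links (BFS by depth):
  fail(1) 'c': from fail(0)=0 chase 'c': 0 ⇒ 0;  out=∅∪out(0)=∅
  fail(5) 'd': from fail(0)=0 chase 'd': 0 ⇒ 0;  out=∅∪out(0)=∅
  fail(2) 'cd': from fail(1)=0 chase 'd': 0 ⇒ 5;  out=∅∪out(5)=∅
  fail(6) 'dc': from fail(5)=0 chase 'c': 0 ⇒ 1;  out={2}∪out(1)={2}
  fail(3) 'cdc': from fail(2)=5 chase 'c': 5 ⇒ 6;  out={0}∪out(6)={0,2}
  fail(4) 'cda': from fail(2)=5 chase 'a': 5→0 ⇒ 0;  out={1}∪out(0)={1}

Text stream:
i=0 'b': node 0→0
i=1 'd': node 0→5
i=2 'd': node 5→5 (via fail)
i=3 'c': node 5→6  ** P2@[2:3]
i=4 'c': node 6→1 (via fail)
i=5 'b': node 1→0 (via fail)
i=6 'a': node 0→0
i=7 'b': node 0→0
i=8 'd': node 0→5
i=9 'a': node 5→0 (via fail)
i=10 'a': node 0→0
i=11 'c': node 0→1
i=12 'c': node 1→1 (via fail)
i=13 'd': node 1→2
i=14 'a': node 2→4  ** P1@[12:14]
i=15 'c': node 4→1 (via fail)
i=16 'd': node 1→2
i=17 'b': node 2→0 (via fail)
i=18 'd': node 0→5
i=19 'c': node 5→6  ** P2@[18:19]
i=20 'd': node 6→2 (via fail)
i=21 'c': node 2→3  ** P0@[19:21],P2@[20:21]
i=22 'c': node 3→1 (via fail)
i=23 'd': node 1→2
i=24 'a': node 2→4  ** P1@[22:24]
i=25 'd': node 4→5 (via fail)
i=26 'c': node 5→6  ** P2@[25:26]
i=27 'c': node 6→1 (via fail)
i=28 'c': node 1→1 (via fail)
i=29 'd': node 1→2
i=30 'a': node 2→4  ** P1@[28:30]
i=31 'b': node 4→0 (via fail)
i=32 'c': node 0→1
i=33 'd': node 1→2
i=34 'c': node 2→3  ** P0@[32:34],P2@[33:34]
i=35 'c': node 3→1 (via fail)
i=36 'a': node 1→0 (via fail)
i=37 'd': node 0→5
i=38 'c': node 5→6  ** P2@[37:38]
i=39 'c': node 6→1 (via fail)
i=40 'd': node 1→2
i=41 'a': node 2→4  ** P1@[39:41]
i=42 'a': node 4→0 (via fail)
i=43 'c': node 0→1
i=44 'd': node 1→2
i=45 'd': node 2→5 (via fail)
i=46 'b': node 5→0 (via fail)
i=47 'd': node 0→5
i=48 'c': node 5→6  ** P2@[47:48]
i=49 'c': node 6→1 (via fail)
i=50 'd': node 1→2
i=51 'a': node 2→4  ** P1@[49:51]
i=52 'c': node 4→1 (via fail)
i=53 'b': node 1→0 (via fail)
i=54 'b': node 0→0
i=55 'a': node 0→0
i=56 'c': node 0→1
i=57 'd': node 1→2
i=58 'c': node 2→3  ** P0@[56:58],P2@[57:58]
i=59 'd': node 3→2 (via fail)
i=60 'b': node 2→0 (via fail)
i=61 'd': node 0→5
i=62 'a': node 5→0 (via fail)
i=63 'c': node 0→1
i=64 'd': node 1→2
i=65 'c': node 2→3  ** P0@[63:65],P2@[64:65]
i=66 'c': node 3→1 (via fail)
i=67 'd': node 1→2
i=68 'c': node 2→3  ** P0@[66:68],P2@[67:68]
i=69 'c': node 3→1 (via fail)
i=70 'c': node 1→1 (via fail)
i=71 'c': node 1→1 (via fail)
i=72 'c': node 1→1 (via fail)
i=73 'd': node 1→2
i=74 'a': node 2→4  ** P1@[72:74]
i=75 'b': node 4→0 (via fail)
i=76 'a': node 0→0
i=77 'c': node 0→1

Matches: [[3,2],[14,1],[19,2],[21,0],[21,2],[24,1],[26,2],[30,1],[34,0],[34,2],[38,2],[41,1],[48,2],[51,1],[58,0],[58,2],[65,0],[65,2],[68,0],[68,2],[74,1]]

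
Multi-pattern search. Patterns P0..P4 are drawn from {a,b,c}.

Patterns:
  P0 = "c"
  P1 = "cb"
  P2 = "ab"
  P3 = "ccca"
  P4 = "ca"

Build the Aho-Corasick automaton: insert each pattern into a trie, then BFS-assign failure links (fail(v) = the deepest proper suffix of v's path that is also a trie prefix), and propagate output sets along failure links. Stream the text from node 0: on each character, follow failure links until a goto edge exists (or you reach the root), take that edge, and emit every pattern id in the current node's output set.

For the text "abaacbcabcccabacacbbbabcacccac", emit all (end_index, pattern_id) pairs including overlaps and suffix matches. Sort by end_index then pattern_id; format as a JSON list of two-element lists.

Construct AC machine:
Trie nodes:
  0='ε' goto a→3 c→1
  1='c' goto a→8 b→2 c→5  [P0 ends]
  2='cb' goto ·  [P1 ends]
  3='a' goto b→4
  4='ab' goto ·  [P2 ends]
  5='cc' goto c→6
  6='ccc' goto a→7
  7='ccca' goto ·  [P3 ends]
  8='ca' goto ·  [P4 ends]

BFS fail/out derivation:
  fail(1) 'c': from fail(0)=0 chase 'c': 0 ⇒ 0;  out={0}∪out(0)={0}
  fail(3) 'a': from fail(0)=0 chase 'a': 0 ⇒ 0;  out=∅∪out(0)=∅
  fail(2) 'cb': from fail(1)=0 chase 'b': 0 ⇒ 0;  out={1}∪out(0)={1}
  fail(4) 'ab': from fail(3)=0 chase 'b': 0 ⇒ 0;  out={2}∪out(0)={2}
  fail(5) 'cc': from fail(1)=0 chase 'c': 0 ⇒ 1;  out=∅∪out(1)={0}
  fail(8) 'ca': from fail(1)=0 chase 'a': 0 ⇒ 3;  out={4}∪out(3)={4}
  fail(6) 'ccc': from fail(5)=1 chase 'c': 1 ⇒ 5;  out=∅∪out(5)={0}
  fail(7) 'ccca': from fail(6)=5 chase 'a': 5→1 ⇒ 8;  out={3}∪out(8)={3,4}

Scan:
i=0 'a': node 0→3
i=1 'b': node 3→4  emit P2@[0:1]
i=2 'a': node 4→3 (fail-walked)
i=3 'a': node 3→3 (fail-walked)
i=4 'c': node 3→1 (fail-walked)  emit P0@[4:4]
i=5 'b': node 1→2  emit P1@[4:5]
i=6 'c': node 2→1 (fail-walked)  emit P0@[6:6]
i=7 'a': node 1→8  emit P4@[6:7]
i=8 'b': node 8→4 (fail-walked)  emit P2@[7:8]
i=9 'c': node 4→1 (fail-walked)  emit P0@[9:9]
i=10 'c': node 1→5  emit P0@[10:10]
i=11 'c': node 5→6  emit P0@[11:11]
i=12 'a': node 6→7  emit P3@[9:12],P4@[11:12]
i=13 'b': node 7→4 (fail-walked)  emit P2@[12:13]
i=14 'a': node 4→3 (fail-walked)
i=15 'c': node 3→1 (fail-walked)  emit P0@[15:15]
i=16 'a': node 1→8  emit P4@[15:16]
i=17 'c': node 8→1 (fail-walked)  emit P0@[17:17]
i=18 'b': node 1→2  emit P1@[17:18]
i=19 'b': node 2→0 (fail-walked)
i=20 'b': node 0→0
i=21 'a': node 0→3
i=22 'b': node 3→4  emit P2@[21:22]
i=23 'c': node 4→1 (fail-walked)  emit P0@[23:23]
i=24 'a': node 1→8  emit P4@[23:24]
i=25 'c': node 8→1 (fail-walked)  emit P0@[25:25]
i=26 'c': node 1→5  emit P0@[26:26]
i=27 'c': node 5→6  emit P0@[27:27]
i=28 'a': node 6→7  emit P3@[25:28],P4@[27:28]
i=29 'c': node 7→1 (fail-walked)  emit P0@[29:29]

Matches: [[1,2],[4,0],[5,1],[6,0],[7,4],[8,2],[9,0],[10,0],[11,0],[12,3],[12,4],[13,2],[15,0],[16,4],[17,0],[18,1],[22,2],[23,0],[24,4],[25,0],[26,0],[27,0],[28,3],[28,4],[29,0]]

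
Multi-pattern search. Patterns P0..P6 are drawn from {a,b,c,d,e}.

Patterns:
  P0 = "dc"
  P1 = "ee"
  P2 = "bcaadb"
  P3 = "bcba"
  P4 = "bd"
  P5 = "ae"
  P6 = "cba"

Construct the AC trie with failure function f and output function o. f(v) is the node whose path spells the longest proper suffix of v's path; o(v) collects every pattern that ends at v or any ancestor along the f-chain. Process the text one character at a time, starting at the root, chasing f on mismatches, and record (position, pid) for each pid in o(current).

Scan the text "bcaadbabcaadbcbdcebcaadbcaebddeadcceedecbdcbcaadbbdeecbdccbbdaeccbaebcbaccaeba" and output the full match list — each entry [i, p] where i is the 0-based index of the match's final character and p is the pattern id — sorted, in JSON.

Build:
Trie nodes:
  0='ε' goto a→14 b→5 c→16 d→1 e→3
  1='d' goto c→2
  2='dc' goto ·  [P0 ends]
  3='e' goto e→4
  4='ee' goto ·  [P1 ends]
  5='b' goto c→6 d→13
  6='bc' goto a→7 b→11
  7='bca' goto a→8
  8='bcaa' goto d→9
  9='bcaad' goto b→10
  10='bcaadb' goto ·  [P2 ends]
  11='bcb' goto a→12
  12='bcba' goto ·  [P3 ends]
  13='bd' goto ·  [P4 ends]
  14='a' goto e→15
  15='ae' goto ·  [P5 ends]
  16='c' goto b→17
  17='cb' goto a→18
  18='cba' goto ·  [P6 ends]

BFS fail/out derivation:
  n1('d'): parent n0 fail=0; on 'd' 0 → fail=0;  out ∅∪∅=∅
  n3('e'): parent n0 fail=0; on 'e' 0 → fail=0;  out ∅∪∅=∅
  n5('b'): parent n0 fail=0; on 'b' 0 → fail=0;  out ∅∪∅=∅
  n14('a'): parent n0 fail=0; on 'a' 0 → fail=0;  out ∅∪∅=∅
  n16('c'): parent n0 fail=0; on 'c' 0 → fail=0;  out ∅∪∅=∅
  n2('dc'): parent n1 fail=0; on 'c' 0 → fail=16;  out {0}∪∅={0}
  n4('ee'): parent n3 fail=0; on 'e' 0 → fail=3;  out {1}∪∅={1}
  n6('bc'): parent n5 fail=0; on 'c' 0 → fail=16;  out ∅∪∅=∅
  n13('bd'): parent n5 fail=0; on 'd' 0 → fail=1;  out {4}∪∅={4}
  n15('ae'): parent n14 fail=0; on 'e' 0 → fail=3;  out {5}∪∅={5}
  n17('cb'): parent n16 fail=0; on 'b' 0 → fail=5;  out ∅∪∅=∅
  n7('bca'): parent n6 fail=16; on 'a' 16→0 → fail=14;  out ∅∪∅=∅
  n11('bcb'): parent n6 fail=16; on 'b' 16 → fail=17;  out ∅∪∅=∅
  n18('cba'): parent n17 fail=5; on 'a' 5→0 → fail=14;  out {6}∪∅={6}
  n8('bcaa'): parent n7 fail=14; on 'a' 14→0 → fail=14;  out ∅∪∅=∅
  n12('bcba'): parent n11 fail=17; on 'a' 17 → fail=18;  out {3}∪{6}={3,6}
  n9('bcaad'): parent n8 fail=14; on 'd' 14→0 → fail=1;  out ∅∪∅=∅
  n10('bcaadb'): parent n9 fail=1; on 'b' 1→0 → fail=5;  out {2}∪∅={2}

Run:
i=0 'b': node 0→5
i=1 'c': node 5→6
i=2 'a': node 6→7
i=3 'a': node 7→8
i=4 'd': node 8→9
i=5 'b': node 9→10  emit P2@[0:5]
i=6 'a': node 10→14 ·f
i=7 'b': node 14→5 ·f
i=8 'c': node 5→6
i=9 'a': node 6→7
i=10 'a': node 7→8
i=11 'd': node 8→9
i=12 'b': node 9→10  emit P2@[7:12]
i=13 'c': node 10→6 ·f
i=14 'b': node 6→11
i=15 'd': node 11→13 ·f  emit P4@[14:15]
i=16 'c': node 13→2 ·f  emit P0@[15:16]
i=17 'e': node 2→3 ·f
i=18 'b': node 3→5 ·f
i=19 'c': node 5→6
i=20 'a': node 6→7
i=21 'a': node 7→8
i=22 'd': node 8→9
i=23 'b': node 9→10  emit P2@[18:23]
i=24 'c': node 10→6 ·f
i=25 'a': node 6→7
i=26 'e': node 7→15 ·f  emit P5@[25:26]
i=27 'b': node 15→5 ·f
i=28 'd': node 5→13  emit P4@[27:28]
i=29 'd': node 13→1 ·f
i=30 'e': node 1→3 ·f
i=31 'a': node 3→14 ·f
i=32 'd': node 14→1 ·f
i=33 'c': node 1→2  emit P0@[32:33]
i=34 'c': node 2→16 ·f
i=35 'e': node 16→3 ·f
i=36 'e': node 3→4  emit P1@[35:36]
i=37 'd': node 4→1 ·f
i=38 'e': node 1→3 ·f
i=39 'c': node 3→16 ·f
i=40 'b': node 16→17
i=41 'd': node 17→13 ·f  emit P4@[40:41]
i=42 'c': node 13→2 ·f  emit P0@[41:42]
i=43 'b': node 2→17 ·f
i=44 'c': node 17→6 ·f
i=45 'a': node 6→7
i=46 'a': node 7→8
i=47 'd': node 8→9
i=48 'b': node 9→10  emit P2@[43:48]
i=49 'b': node 10→5 ·f
i=50 'd': node 5→13  emit P4@[49:50]
i=51 'e': node 13→3 ·f
i=52 'e': node 3→4  emit P1@[51:52]
i=53 'c': node 4→16 ·f
i=54 'b': node 16→17
i=55 'd': node 17→13 ·f  emit P4@[54:55]
i=56 'c': node 13→2 ·f  emit P0@[55:56]
i=57 'c': node 2→16 ·f
i=58 'b': node 16→17
i=59 'b': node 17→5 ·f
i=60 'd': node 5→13  emit P4@[59:60]
i=61 'a': node 13→14 ·f
i=62 'e': node 14→15  emit P5@[61:62]
i=63 'c': node 15→16 ·f
i=64 'c': node 16→16 ·f
i=65 'b': node 16→17
i=66 'a': node 17→18  emit P6@[64:66]
i=67 'e': node 18→15 ·f  emit P5@[66:67]
i=68 'b': node 15→5 ·f
i=69 'c': node 5→6
i=70 'b': node 6→11
i=71 'a': node 11→12  emit P3@[68:71],P6@[69:71]
i=72 'c': node 12→16 ·f
i=73 'c': node 16→16 ·f
i=74 'a': node 16→14 ·f
i=75 'e': node 14→15  emit P5@[74:75]
i=76 'b': node 15→5 ·f
i=77 'a': node 5→14 ·f

Matches: [[5,2],[12,2],[15,4],[16,0],[23,2],[26,5],[28,4],[33,0],[36,1],[41,4],[42,0],[48,2],[50,4],[52,1],[55,4],[56,0],[60,4],[62,5],[66,6],[67,5],[71,3],[71,6],[75,5]]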